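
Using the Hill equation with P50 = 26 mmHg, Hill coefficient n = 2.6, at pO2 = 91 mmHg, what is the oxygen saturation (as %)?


Y = pO2^n / (P50^n + pO2^n)
Y = 91^2.6 / (26^2.6 + 91^2.6)
Y = 96.29%

96.29%


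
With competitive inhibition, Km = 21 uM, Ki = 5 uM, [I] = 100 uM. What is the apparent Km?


Km_app = Km * (1 + [I]/Ki)
Km_app = 21 * (1 + 100/5)
Km_app = 441.0 uM

441.0 uM


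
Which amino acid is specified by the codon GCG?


Standard genetic code lookup.
Codon GCG -> Ala

Ala


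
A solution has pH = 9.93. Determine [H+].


[H+] = 10^(-pH)
[H+] = 10^(-9.93)
[H+] = 1.175e-10 M

1.175e-10 M


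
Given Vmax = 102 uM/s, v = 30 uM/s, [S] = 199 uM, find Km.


Km = [S] * (Vmax - v) / v
Km = 199 * (102 - 30) / 30
Km = 477.6 uM

477.6 uM


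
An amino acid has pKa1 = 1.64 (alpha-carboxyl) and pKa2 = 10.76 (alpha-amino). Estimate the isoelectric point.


pI = (pKa1 + pKa2) / 2
pI = (1.64 + 10.76) / 2
pI = 6.2

6.2


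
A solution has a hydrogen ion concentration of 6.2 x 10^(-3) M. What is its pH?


pH = -log10([H+])
pH = -log10(6.2 x 10^(-3))
pH = 2.2076

2.2076


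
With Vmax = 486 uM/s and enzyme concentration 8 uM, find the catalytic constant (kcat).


kcat = Vmax / [E]t
kcat = 486 / 8
kcat = 60.75 s^-1

60.75 s^-1


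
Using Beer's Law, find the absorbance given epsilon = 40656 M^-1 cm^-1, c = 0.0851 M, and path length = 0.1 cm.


A = epsilon * c * l
A = 40656 * 0.0851 * 0.1
A = 345.9826

345.9826


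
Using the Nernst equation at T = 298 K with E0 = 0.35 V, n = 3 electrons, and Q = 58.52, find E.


E = E0 - (RT/nF) * ln(Q)
E = 0.35 - (8.314 * 298 / (3 * 96485)) * ln(58.52)
E = 0.3152 V

0.3152 V


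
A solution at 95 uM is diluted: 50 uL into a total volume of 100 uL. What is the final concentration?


C2 = C1 * V1 / V2
C2 = 95 * 50 / 100
C2 = 47.5 uM

47.5 uM


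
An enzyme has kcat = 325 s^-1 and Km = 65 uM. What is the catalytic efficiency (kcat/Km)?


Catalytic efficiency = kcat / Km
= 325 / 65
= 5.0 uM^-1*s^-1

5.0 uM^-1*s^-1


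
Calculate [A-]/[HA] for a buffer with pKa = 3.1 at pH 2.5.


[A-]/[HA] = 10^(pH - pKa)
= 10^(2.5 - 3.1)
= 0.2512

0.2512


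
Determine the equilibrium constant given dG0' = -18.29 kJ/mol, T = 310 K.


Keq = exp(-dG0 * 1000 / (R * T))
Keq = exp(-(-18.29) * 1000 / (8.314 * 310))
Keq = 1207.6889

1207.6889


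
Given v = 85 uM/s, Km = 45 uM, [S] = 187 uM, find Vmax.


Vmax = v * (Km + [S]) / [S]
Vmax = 85 * (45 + 187) / 187
Vmax = 105.4545 uM/s

105.4545 uM/s


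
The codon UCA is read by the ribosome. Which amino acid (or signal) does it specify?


Standard genetic code lookup.
Codon UCA -> Ser

Ser


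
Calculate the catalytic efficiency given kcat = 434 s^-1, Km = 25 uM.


Catalytic efficiency = kcat / Km
= 434 / 25
= 17.36 uM^-1*s^-1

17.36 uM^-1*s^-1


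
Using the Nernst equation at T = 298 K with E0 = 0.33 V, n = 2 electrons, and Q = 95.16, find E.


E = E0 - (RT/nF) * ln(Q)
E = 0.33 - (8.314 * 298 / (2 * 96485)) * ln(95.16)
E = 0.2715 V

0.2715 V


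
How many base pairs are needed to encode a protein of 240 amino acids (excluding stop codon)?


Each amino acid = 1 codon = 3 bp
bp = 240 * 3 = 720 bp

720 bp


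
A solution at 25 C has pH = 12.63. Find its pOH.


pOH = 14 - pH
pOH = 14 - 12.63
pOH = 1.37

1.37


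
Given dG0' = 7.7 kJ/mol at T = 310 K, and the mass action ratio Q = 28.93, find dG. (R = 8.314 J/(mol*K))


dG = dG0' + RT * ln(Q) / 1000
dG = 7.7 + 8.314 * 310 * ln(28.93) / 1000
dG = 16.3724 kJ/mol

16.3724 kJ/mol


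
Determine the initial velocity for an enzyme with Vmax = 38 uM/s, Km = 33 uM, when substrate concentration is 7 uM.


v = Vmax * [S] / (Km + [S])
v = 38 * 7 / (33 + 7)
v = 6.65 uM/s

6.65 uM/s


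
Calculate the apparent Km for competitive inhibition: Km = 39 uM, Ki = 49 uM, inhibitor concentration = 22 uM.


Km_app = Km * (1 + [I]/Ki)
Km_app = 39 * (1 + 22/49)
Km_app = 56.5102 uM

56.5102 uM


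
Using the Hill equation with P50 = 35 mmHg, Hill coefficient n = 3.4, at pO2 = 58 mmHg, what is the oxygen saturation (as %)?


Y = pO2^n / (P50^n + pO2^n)
Y = 58^3.4 / (35^3.4 + 58^3.4)
Y = 84.78%

84.78%


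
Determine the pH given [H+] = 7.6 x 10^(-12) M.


pH = -log10([H+])
pH = -log10(7.6 x 10^(-12))
pH = 11.1192

11.1192


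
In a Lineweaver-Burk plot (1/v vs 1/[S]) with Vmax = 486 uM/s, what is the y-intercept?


y-intercept = 1/Vmax
= 1/486
= 0.0021 s/uM

0.0021 s/uM


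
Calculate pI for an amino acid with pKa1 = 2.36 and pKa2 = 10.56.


pI = (pKa1 + pKa2) / 2
pI = (2.36 + 10.56) / 2
pI = 6.46

6.46


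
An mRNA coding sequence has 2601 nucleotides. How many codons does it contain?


codons = nucleotides / 3
codons = 2601 / 3 = 867

867


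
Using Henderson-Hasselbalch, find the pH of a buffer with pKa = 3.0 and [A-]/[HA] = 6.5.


pH = pKa + log10([A-]/[HA])
pH = 3.0 + log10(6.5)
pH = 3.8129

3.8129


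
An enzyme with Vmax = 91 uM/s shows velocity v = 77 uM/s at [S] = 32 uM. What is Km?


Km = [S] * (Vmax - v) / v
Km = 32 * (91 - 77) / 77
Km = 5.8182 uM

5.8182 uM


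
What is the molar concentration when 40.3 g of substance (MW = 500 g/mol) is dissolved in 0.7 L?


C = (mass / MW) / volume
C = (40.3 / 500) / 0.7
C = 0.1151 M

0.1151 M


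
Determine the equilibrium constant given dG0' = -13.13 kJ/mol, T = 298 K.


Keq = exp(-dG0 * 1000 / (R * T))
Keq = exp(-(-13.13) * 1000 / (8.314 * 298))
Keq = 200.2453

200.2453


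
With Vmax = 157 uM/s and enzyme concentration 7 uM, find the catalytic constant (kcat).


kcat = Vmax / [E]t
kcat = 157 / 7
kcat = 22.4286 s^-1

22.4286 s^-1


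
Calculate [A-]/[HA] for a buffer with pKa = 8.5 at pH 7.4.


[A-]/[HA] = 10^(pH - pKa)
= 10^(7.4 - 8.5)
= 0.0794

0.0794


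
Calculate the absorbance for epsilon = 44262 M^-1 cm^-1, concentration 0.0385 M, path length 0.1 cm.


A = epsilon * c * l
A = 44262 * 0.0385 * 0.1
A = 170.4087

170.4087


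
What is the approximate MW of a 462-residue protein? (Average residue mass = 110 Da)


MW = n_residues * 110 Da
MW = 462 * 110
MW = 50820 Da

50820 Da


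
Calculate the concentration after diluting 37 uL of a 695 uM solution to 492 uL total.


C2 = C1 * V1 / V2
C2 = 695 * 37 / 492
C2 = 52.2663 uM

52.2663 uM


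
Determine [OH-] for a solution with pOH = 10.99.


[OH-] = 10^(-pOH)
[OH-] = 10^(-10.99)
[OH-] = 1.023e-11 M

1.023e-11 M


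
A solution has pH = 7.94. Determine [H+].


[H+] = 10^(-pH)
[H+] = 10^(-7.94)
[H+] = 1.148e-08 M

1.148e-08 M


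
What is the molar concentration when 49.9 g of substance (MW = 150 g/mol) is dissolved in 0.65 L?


C = (mass / MW) / volume
C = (49.9 / 150) / 0.65
C = 0.5118 M

0.5118 M


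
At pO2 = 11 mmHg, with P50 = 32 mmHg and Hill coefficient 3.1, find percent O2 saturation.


Y = pO2^n / (P50^n + pO2^n)
Y = 11^3.1 / (32^3.1 + 11^3.1)
Y = 3.52%

3.52%


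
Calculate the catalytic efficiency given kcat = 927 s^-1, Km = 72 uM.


Catalytic efficiency = kcat / Km
= 927 / 72
= 12.875 uM^-1*s^-1

12.875 uM^-1*s^-1


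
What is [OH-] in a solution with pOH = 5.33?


[OH-] = 10^(-pOH)
[OH-] = 10^(-5.33)
[OH-] = 4.677e-06 M

4.677e-06 M


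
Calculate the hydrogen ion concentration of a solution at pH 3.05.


[H+] = 10^(-pH)
[H+] = 10^(-3.05)
[H+] = 8.913e-04 M

8.913e-04 M


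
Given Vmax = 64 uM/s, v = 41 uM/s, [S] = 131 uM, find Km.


Km = [S] * (Vmax - v) / v
Km = 131 * (64 - 41) / 41
Km = 73.4878 uM

73.4878 uM


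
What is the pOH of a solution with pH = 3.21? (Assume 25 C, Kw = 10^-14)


pOH = 14 - pH
pOH = 14 - 3.21
pOH = 10.79

10.79


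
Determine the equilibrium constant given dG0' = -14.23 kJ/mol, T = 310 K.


Keq = exp(-dG0 * 1000 / (R * T))
Keq = exp(-(-14.23) * 1000 / (8.314 * 310))
Keq = 249.9338

249.9338


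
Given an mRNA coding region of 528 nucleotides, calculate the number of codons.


codons = nucleotides / 3
codons = 528 / 3 = 176

176


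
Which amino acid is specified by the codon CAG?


Standard genetic code lookup.
Codon CAG -> Gln

Gln


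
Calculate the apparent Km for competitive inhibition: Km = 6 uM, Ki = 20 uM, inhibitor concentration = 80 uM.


Km_app = Km * (1 + [I]/Ki)
Km_app = 6 * (1 + 80/20)
Km_app = 30.0 uM

30.0 uM


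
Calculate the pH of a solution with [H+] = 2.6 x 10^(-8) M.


pH = -log10([H+])
pH = -log10(2.6 x 10^(-8))
pH = 7.585

7.585


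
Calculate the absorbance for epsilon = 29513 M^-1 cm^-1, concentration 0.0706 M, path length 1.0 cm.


A = epsilon * c * l
A = 29513 * 0.0706 * 1.0
A = 2083.6178

2083.6178


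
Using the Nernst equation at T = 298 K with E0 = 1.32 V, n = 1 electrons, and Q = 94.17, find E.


E = E0 - (RT/nF) * ln(Q)
E = 1.32 - (8.314 * 298 / (1 * 96485)) * ln(94.17)
E = 1.2033 V

1.2033 V


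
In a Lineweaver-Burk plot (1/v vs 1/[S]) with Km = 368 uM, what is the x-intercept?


x-intercept = -1/Km
= -1/368
= -0.0027 1/uM

-0.0027 1/uM


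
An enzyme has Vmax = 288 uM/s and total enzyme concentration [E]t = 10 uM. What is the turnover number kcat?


kcat = Vmax / [E]t
kcat = 288 / 10
kcat = 28.8 s^-1

28.8 s^-1


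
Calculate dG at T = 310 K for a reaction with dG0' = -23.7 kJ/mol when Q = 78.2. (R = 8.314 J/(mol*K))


dG = dG0' + RT * ln(Q) / 1000
dG = -23.7 + 8.314 * 310 * ln(78.2) / 1000
dG = -12.4647 kJ/mol

-12.4647 kJ/mol


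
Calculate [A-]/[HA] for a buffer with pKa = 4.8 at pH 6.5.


[A-]/[HA] = 10^(pH - pKa)
= 10^(6.5 - 4.8)
= 50.1187

50.1187


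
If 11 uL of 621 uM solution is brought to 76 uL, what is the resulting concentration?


C2 = C1 * V1 / V2
C2 = 621 * 11 / 76
C2 = 89.8816 uM

89.8816 uM


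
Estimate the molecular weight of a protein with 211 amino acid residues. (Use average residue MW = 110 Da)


MW = n_residues * 110 Da
MW = 211 * 110
MW = 23210 Da

23210 Da


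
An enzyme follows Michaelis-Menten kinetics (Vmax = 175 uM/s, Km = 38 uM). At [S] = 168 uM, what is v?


v = Vmax * [S] / (Km + [S])
v = 175 * 168 / (38 + 168)
v = 142.7184 uM/s

142.7184 uM/s


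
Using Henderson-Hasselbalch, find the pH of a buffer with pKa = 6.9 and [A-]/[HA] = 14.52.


pH = pKa + log10([A-]/[HA])
pH = 6.9 + log10(14.52)
pH = 8.062

8.062


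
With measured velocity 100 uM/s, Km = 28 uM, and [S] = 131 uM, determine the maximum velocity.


Vmax = v * (Km + [S]) / [S]
Vmax = 100 * (28 + 131) / 131
Vmax = 121.374 uM/s

121.374 uM/s


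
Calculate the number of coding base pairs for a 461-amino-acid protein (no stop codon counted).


Each amino acid = 1 codon = 3 bp
bp = 461 * 3 = 1383 bp

1383 bp


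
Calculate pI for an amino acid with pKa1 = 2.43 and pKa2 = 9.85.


pI = (pKa1 + pKa2) / 2
pI = (2.43 + 9.85) / 2
pI = 6.14

6.14


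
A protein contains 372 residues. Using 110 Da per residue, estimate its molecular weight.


MW = n_residues * 110 Da
MW = 372 * 110
MW = 40920 Da

40920 Da


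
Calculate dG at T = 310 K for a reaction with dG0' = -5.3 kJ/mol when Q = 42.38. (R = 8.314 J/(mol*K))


dG = dG0' + RT * ln(Q) / 1000
dG = -5.3 + 8.314 * 310 * ln(42.38) / 1000
dG = 4.3565 kJ/mol

4.3565 kJ/mol


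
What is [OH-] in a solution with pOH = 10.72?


[OH-] = 10^(-pOH)
[OH-] = 10^(-10.72)
[OH-] = 1.905e-11 M

1.905e-11 M


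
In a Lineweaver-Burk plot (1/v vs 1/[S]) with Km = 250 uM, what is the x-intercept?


x-intercept = -1/Km
= -1/250
= -0.004 1/uM

-0.004 1/uM


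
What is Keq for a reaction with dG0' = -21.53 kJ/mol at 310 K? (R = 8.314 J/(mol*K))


Keq = exp(-dG0 * 1000 / (R * T))
Keq = exp(-(-21.53) * 1000 / (8.314 * 310))
Keq = 4245.3258

4245.3258


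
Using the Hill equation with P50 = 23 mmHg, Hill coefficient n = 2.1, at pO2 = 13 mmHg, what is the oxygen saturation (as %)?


Y = pO2^n / (P50^n + pO2^n)
Y = 13^2.1 / (23^2.1 + 13^2.1)
Y = 23.18%

23.18%


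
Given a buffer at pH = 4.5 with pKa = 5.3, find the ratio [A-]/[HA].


[A-]/[HA] = 10^(pH - pKa)
= 10^(4.5 - 5.3)
= 0.1585

0.1585


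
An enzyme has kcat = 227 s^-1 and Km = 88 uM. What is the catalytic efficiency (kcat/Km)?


Catalytic efficiency = kcat / Km
= 227 / 88
= 2.5795 uM^-1*s^-1

2.5795 uM^-1*s^-1


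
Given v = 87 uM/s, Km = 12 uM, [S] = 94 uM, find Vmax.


Vmax = v * (Km + [S]) / [S]
Vmax = 87 * (12 + 94) / 94
Vmax = 98.1064 uM/s

98.1064 uM/s


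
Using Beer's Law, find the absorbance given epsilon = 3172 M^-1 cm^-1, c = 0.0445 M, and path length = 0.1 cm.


A = epsilon * c * l
A = 3172 * 0.0445 * 0.1
A = 14.1154

14.1154


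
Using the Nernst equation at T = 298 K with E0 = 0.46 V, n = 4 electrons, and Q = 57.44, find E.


E = E0 - (RT/nF) * ln(Q)
E = 0.46 - (8.314 * 298 / (4 * 96485)) * ln(57.44)
E = 0.434 V

0.434 V


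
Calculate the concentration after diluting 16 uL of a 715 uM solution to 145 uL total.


C2 = C1 * V1 / V2
C2 = 715 * 16 / 145
C2 = 78.8966 uM

78.8966 uM


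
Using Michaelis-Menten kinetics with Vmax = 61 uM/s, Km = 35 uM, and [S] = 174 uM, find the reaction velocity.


v = Vmax * [S] / (Km + [S])
v = 61 * 174 / (35 + 174)
v = 50.7847 uM/s

50.7847 uM/s


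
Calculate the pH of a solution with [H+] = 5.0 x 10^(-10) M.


pH = -log10([H+])
pH = -log10(5.0 x 10^(-10))
pH = 9.301

9.301


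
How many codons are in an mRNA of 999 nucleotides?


codons = nucleotides / 3
codons = 999 / 3 = 333

333


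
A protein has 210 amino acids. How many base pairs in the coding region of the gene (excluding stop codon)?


Each amino acid = 1 codon = 3 bp
bp = 210 * 3 = 630 bp

630 bp


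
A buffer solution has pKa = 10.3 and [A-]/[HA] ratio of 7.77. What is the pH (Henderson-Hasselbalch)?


pH = pKa + log10([A-]/[HA])
pH = 10.3 + log10(7.77)
pH = 11.1904

11.1904


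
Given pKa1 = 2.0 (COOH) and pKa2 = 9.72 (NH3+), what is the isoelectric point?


pI = (pKa1 + pKa2) / 2
pI = (2.0 + 9.72) / 2
pI = 5.86

5.86


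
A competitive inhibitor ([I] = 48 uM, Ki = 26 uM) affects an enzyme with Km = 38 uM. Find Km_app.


Km_app = Km * (1 + [I]/Ki)
Km_app = 38 * (1 + 48/26)
Km_app = 108.1538 uM

108.1538 uM


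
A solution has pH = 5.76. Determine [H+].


[H+] = 10^(-pH)
[H+] = 10^(-5.76)
[H+] = 1.738e-06 M

1.738e-06 M


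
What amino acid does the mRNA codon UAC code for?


Standard genetic code lookup.
Codon UAC -> Tyr

Tyr


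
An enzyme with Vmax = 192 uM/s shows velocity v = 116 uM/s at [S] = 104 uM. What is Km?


Km = [S] * (Vmax - v) / v
Km = 104 * (192 - 116) / 116
Km = 68.1379 uM

68.1379 uM


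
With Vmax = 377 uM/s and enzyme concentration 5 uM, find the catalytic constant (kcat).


kcat = Vmax / [E]t
kcat = 377 / 5
kcat = 75.4 s^-1

75.4 s^-1


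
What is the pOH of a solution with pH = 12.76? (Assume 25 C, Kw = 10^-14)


pOH = 14 - pH
pOH = 14 - 12.76
pOH = 1.24

1.24


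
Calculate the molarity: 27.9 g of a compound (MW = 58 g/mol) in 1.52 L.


C = (mass / MW) / volume
C = (27.9 / 58) / 1.52
C = 0.3165 M

0.3165 M


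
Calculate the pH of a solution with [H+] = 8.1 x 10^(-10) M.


pH = -log10([H+])
pH = -log10(8.1 x 10^(-10))
pH = 9.0915

9.0915


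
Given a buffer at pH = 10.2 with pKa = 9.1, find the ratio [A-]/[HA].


[A-]/[HA] = 10^(pH - pKa)
= 10^(10.2 - 9.1)
= 12.5893

12.5893


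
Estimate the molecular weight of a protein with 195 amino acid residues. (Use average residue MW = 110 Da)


MW = n_residues * 110 Da
MW = 195 * 110
MW = 21450 Da

21450 Da


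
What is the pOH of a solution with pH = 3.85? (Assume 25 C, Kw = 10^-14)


pOH = 14 - pH
pOH = 14 - 3.85
pOH = 10.15

10.15


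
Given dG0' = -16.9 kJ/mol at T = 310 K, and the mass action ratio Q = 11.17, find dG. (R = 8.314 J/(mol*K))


dG = dG0' + RT * ln(Q) / 1000
dG = -16.9 + 8.314 * 310 * ln(11.17) / 1000
dG = -10.6803 kJ/mol

-10.6803 kJ/mol


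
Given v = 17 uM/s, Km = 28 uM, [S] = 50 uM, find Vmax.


Vmax = v * (Km + [S]) / [S]
Vmax = 17 * (28 + 50) / 50
Vmax = 26.52 uM/s

26.52 uM/s


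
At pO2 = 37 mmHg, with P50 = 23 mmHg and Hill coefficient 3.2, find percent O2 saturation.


Y = pO2^n / (P50^n + pO2^n)
Y = 37^3.2 / (23^3.2 + 37^3.2)
Y = 82.07%

82.07%


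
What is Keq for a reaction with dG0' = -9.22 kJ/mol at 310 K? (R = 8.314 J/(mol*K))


Keq = exp(-dG0 * 1000 / (R * T))
Keq = exp(-(-9.22) * 1000 / (8.314 * 310))
Keq = 35.7779

35.7779


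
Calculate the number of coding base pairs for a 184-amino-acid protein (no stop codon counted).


Each amino acid = 1 codon = 3 bp
bp = 184 * 3 = 552 bp

552 bp


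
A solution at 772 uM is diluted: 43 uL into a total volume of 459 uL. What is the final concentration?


C2 = C1 * V1 / V2
C2 = 772 * 43 / 459
C2 = 72.3224 uM

72.3224 uM


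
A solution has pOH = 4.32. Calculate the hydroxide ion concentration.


[OH-] = 10^(-pOH)
[OH-] = 10^(-4.32)
[OH-] = 4.786e-05 M

4.786e-05 M


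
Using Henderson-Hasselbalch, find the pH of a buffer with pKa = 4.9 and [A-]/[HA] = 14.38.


pH = pKa + log10([A-]/[HA])
pH = 4.9 + log10(14.38)
pH = 6.0578

6.0578


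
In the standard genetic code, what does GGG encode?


Standard genetic code lookup.
Codon GGG -> Gly

Gly


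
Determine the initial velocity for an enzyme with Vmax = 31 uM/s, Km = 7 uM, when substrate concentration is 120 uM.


v = Vmax * [S] / (Km + [S])
v = 31 * 120 / (7 + 120)
v = 29.2913 uM/s

29.2913 uM/s


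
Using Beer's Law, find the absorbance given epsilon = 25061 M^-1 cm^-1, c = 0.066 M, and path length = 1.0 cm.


A = epsilon * c * l
A = 25061 * 0.066 * 1.0
A = 1654.026

1654.026


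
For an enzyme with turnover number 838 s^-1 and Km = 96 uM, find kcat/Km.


Catalytic efficiency = kcat / Km
= 838 / 96
= 8.7292 uM^-1*s^-1

8.7292 uM^-1*s^-1


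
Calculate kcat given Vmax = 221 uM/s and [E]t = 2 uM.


kcat = Vmax / [E]t
kcat = 221 / 2
kcat = 110.5 s^-1

110.5 s^-1


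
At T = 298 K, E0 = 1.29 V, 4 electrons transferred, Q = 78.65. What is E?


E = E0 - (RT/nF) * ln(Q)
E = 1.29 - (8.314 * 298 / (4 * 96485)) * ln(78.65)
E = 1.262 V

1.262 V


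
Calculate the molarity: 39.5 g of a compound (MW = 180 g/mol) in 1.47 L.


C = (mass / MW) / volume
C = (39.5 / 180) / 1.47
C = 0.1493 M

0.1493 M


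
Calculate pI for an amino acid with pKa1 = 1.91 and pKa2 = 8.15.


pI = (pKa1 + pKa2) / 2
pI = (1.91 + 8.15) / 2
pI = 5.03

5.03


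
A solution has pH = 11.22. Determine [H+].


[H+] = 10^(-pH)
[H+] = 10^(-11.22)
[H+] = 6.026e-12 M

6.026e-12 M


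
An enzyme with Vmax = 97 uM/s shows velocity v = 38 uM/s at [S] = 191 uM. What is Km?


Km = [S] * (Vmax - v) / v
Km = 191 * (97 - 38) / 38
Km = 296.5526 uM

296.5526 uM


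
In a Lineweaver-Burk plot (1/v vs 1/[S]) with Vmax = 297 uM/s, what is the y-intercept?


y-intercept = 1/Vmax
= 1/297
= 0.0034 s/uM

0.0034 s/uM


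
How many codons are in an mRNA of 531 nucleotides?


codons = nucleotides / 3
codons = 531 / 3 = 177

177


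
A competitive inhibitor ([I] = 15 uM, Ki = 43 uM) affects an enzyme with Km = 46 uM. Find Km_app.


Km_app = Km * (1 + [I]/Ki)
Km_app = 46 * (1 + 15/43)
Km_app = 62.0465 uM

62.0465 uM


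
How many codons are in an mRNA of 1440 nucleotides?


codons = nucleotides / 3
codons = 1440 / 3 = 480

480


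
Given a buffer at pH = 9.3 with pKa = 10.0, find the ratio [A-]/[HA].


[A-]/[HA] = 10^(pH - pKa)
= 10^(9.3 - 10.0)
= 0.1995

0.1995


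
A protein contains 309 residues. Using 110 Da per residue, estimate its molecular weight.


MW = n_residues * 110 Da
MW = 309 * 110
MW = 33990 Da

33990 Da


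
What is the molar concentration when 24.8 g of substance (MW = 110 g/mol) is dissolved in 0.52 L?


C = (mass / MW) / volume
C = (24.8 / 110) / 0.52
C = 0.4336 M

0.4336 M


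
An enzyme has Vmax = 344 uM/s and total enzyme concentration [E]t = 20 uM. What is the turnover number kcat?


kcat = Vmax / [E]t
kcat = 344 / 20
kcat = 17.2 s^-1

17.2 s^-1


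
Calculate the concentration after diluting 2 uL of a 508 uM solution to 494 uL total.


C2 = C1 * V1 / V2
C2 = 508 * 2 / 494
C2 = 2.0567 uM

2.0567 uM


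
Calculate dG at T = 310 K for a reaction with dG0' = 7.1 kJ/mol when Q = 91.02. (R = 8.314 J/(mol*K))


dG = dG0' + RT * ln(Q) / 1000
dG = 7.1 + 8.314 * 310 * ln(91.02) / 1000
dG = 18.7266 kJ/mol

18.7266 kJ/mol


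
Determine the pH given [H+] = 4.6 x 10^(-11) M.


pH = -log10([H+])
pH = -log10(4.6 x 10^(-11))
pH = 10.3372

10.3372


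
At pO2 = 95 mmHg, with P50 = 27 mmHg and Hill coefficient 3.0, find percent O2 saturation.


Y = pO2^n / (P50^n + pO2^n)
Y = 95^3.0 / (27^3.0 + 95^3.0)
Y = 97.76%

97.76%


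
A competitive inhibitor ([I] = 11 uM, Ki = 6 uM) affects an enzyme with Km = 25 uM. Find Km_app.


Km_app = Km * (1 + [I]/Ki)
Km_app = 25 * (1 + 11/6)
Km_app = 70.8333 uM

70.8333 uM


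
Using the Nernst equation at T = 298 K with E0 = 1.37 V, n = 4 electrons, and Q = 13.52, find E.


E = E0 - (RT/nF) * ln(Q)
E = 1.37 - (8.314 * 298 / (4 * 96485)) * ln(13.52)
E = 1.3533 V

1.3533 V


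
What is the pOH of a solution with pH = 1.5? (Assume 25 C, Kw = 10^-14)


pOH = 14 - pH
pOH = 14 - 1.5
pOH = 12.5

12.5


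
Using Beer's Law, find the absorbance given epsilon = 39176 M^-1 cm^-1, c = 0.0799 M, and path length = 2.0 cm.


A = epsilon * c * l
A = 39176 * 0.0799 * 2.0
A = 6260.3248

6260.3248


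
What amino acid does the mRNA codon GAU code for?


Standard genetic code lookup.
Codon GAU -> Asp

Asp


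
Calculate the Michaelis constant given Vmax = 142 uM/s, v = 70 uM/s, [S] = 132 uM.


Km = [S] * (Vmax - v) / v
Km = 132 * (142 - 70) / 70
Km = 135.7714 uM

135.7714 uM


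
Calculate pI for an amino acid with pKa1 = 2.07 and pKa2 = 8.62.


pI = (pKa1 + pKa2) / 2
pI = (2.07 + 8.62) / 2
pI = 5.345

5.345


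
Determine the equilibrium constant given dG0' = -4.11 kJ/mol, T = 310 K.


Keq = exp(-dG0 * 1000 / (R * T))
Keq = exp(-(-4.11) * 1000 / (8.314 * 310))
Keq = 4.9267

4.9267


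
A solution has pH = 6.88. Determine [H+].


[H+] = 10^(-pH)
[H+] = 10^(-6.88)
[H+] = 1.318e-07 M

1.318e-07 M


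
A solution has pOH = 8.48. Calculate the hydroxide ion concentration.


[OH-] = 10^(-pOH)
[OH-] = 10^(-8.48)
[OH-] = 3.311e-09 M

3.311e-09 M


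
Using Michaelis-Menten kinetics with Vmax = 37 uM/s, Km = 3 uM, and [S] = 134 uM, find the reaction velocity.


v = Vmax * [S] / (Km + [S])
v = 37 * 134 / (3 + 134)
v = 36.1898 uM/s

36.1898 uM/s


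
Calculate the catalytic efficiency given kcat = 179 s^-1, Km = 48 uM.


Catalytic efficiency = kcat / Km
= 179 / 48
= 3.7292 uM^-1*s^-1

3.7292 uM^-1*s^-1


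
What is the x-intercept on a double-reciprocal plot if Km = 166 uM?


x-intercept = -1/Km
= -1/166
= -0.006 1/uM

-0.006 1/uM


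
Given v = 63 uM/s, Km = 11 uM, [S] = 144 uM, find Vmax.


Vmax = v * (Km + [S]) / [S]
Vmax = 63 * (11 + 144) / 144
Vmax = 67.8125 uM/s

67.8125 uM/s


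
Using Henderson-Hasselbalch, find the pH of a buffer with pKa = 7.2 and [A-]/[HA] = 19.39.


pH = pKa + log10([A-]/[HA])
pH = 7.2 + log10(19.39)
pH = 8.4876

8.4876


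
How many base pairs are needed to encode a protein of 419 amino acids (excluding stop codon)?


Each amino acid = 1 codon = 3 bp
bp = 419 * 3 = 1257 bp

1257 bp


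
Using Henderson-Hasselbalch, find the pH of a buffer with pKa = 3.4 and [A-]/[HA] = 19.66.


pH = pKa + log10([A-]/[HA])
pH = 3.4 + log10(19.66)
pH = 4.6936

4.6936


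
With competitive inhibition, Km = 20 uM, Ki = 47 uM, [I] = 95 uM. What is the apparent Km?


Km_app = Km * (1 + [I]/Ki)
Km_app = 20 * (1 + 95/47)
Km_app = 60.4255 uM

60.4255 uM


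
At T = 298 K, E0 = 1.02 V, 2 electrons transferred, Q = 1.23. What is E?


E = E0 - (RT/nF) * ln(Q)
E = 1.02 - (8.314 * 298 / (2 * 96485)) * ln(1.23)
E = 1.0173 V

1.0173 V


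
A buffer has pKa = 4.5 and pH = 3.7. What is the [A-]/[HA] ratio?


[A-]/[HA] = 10^(pH - pKa)
= 10^(3.7 - 4.5)
= 0.1585

0.1585


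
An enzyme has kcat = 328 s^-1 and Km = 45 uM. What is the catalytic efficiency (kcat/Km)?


Catalytic efficiency = kcat / Km
= 328 / 45
= 7.2889 uM^-1*s^-1

7.2889 uM^-1*s^-1


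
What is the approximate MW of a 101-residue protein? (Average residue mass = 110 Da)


MW = n_residues * 110 Da
MW = 101 * 110
MW = 11110 Da

11110 Da


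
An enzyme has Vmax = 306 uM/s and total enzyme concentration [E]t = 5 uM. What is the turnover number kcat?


kcat = Vmax / [E]t
kcat = 306 / 5
kcat = 61.2 s^-1

61.2 s^-1


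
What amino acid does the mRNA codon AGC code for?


Standard genetic code lookup.
Codon AGC -> Ser

Ser


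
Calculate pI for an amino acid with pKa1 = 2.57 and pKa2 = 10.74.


pI = (pKa1 + pKa2) / 2
pI = (2.57 + 10.74) / 2
pI = 6.655

6.655


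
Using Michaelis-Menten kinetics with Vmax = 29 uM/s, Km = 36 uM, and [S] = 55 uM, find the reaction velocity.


v = Vmax * [S] / (Km + [S])
v = 29 * 55 / (36 + 55)
v = 17.5275 uM/s

17.5275 uM/s


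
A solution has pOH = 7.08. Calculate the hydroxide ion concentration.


[OH-] = 10^(-pOH)
[OH-] = 10^(-7.08)
[OH-] = 8.318e-08 M

8.318e-08 M


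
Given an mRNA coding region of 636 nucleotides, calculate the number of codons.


codons = nucleotides / 3
codons = 636 / 3 = 212

212


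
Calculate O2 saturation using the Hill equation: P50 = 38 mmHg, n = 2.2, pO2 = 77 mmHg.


Y = pO2^n / (P50^n + pO2^n)
Y = 77^2.2 / (38^2.2 + 77^2.2)
Y = 82.54%

82.54%


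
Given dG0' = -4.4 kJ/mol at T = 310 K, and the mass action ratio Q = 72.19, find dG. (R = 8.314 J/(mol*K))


dG = dG0' + RT * ln(Q) / 1000
dG = -4.4 + 8.314 * 310 * ln(72.19) / 1000
dG = 6.6292 kJ/mol

6.6292 kJ/mol


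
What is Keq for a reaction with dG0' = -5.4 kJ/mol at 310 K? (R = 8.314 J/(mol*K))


Keq = exp(-dG0 * 1000 / (R * T))
Keq = exp(-(-5.4) * 1000 / (8.314 * 310))
Keq = 8.1269

8.1269


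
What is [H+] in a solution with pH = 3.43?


[H+] = 10^(-pH)
[H+] = 10^(-3.43)
[H+] = 3.715e-04 M

3.715e-04 M


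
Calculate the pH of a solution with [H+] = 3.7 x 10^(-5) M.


pH = -log10([H+])
pH = -log10(3.7 x 10^(-5))
pH = 4.4318

4.4318


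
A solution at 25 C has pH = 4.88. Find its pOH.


pOH = 14 - pH
pOH = 14 - 4.88
pOH = 9.12

9.12


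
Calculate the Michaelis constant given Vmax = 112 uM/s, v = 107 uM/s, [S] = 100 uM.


Km = [S] * (Vmax - v) / v
Km = 100 * (112 - 107) / 107
Km = 4.6729 uM

4.6729 uM


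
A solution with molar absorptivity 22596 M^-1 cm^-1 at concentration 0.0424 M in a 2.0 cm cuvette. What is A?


A = epsilon * c * l
A = 22596 * 0.0424 * 2.0
A = 1916.1408

1916.1408


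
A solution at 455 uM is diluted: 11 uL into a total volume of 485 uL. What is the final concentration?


C2 = C1 * V1 / V2
C2 = 455 * 11 / 485
C2 = 10.3196 uM

10.3196 uM


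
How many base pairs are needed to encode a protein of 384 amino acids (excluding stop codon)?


Each amino acid = 1 codon = 3 bp
bp = 384 * 3 = 1152 bp

1152 bp


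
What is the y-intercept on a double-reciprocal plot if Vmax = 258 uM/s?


y-intercept = 1/Vmax
= 1/258
= 0.0039 s/uM

0.0039 s/uM


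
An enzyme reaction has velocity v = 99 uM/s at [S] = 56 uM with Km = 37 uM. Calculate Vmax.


Vmax = v * (Km + [S]) / [S]
Vmax = 99 * (37 + 56) / 56
Vmax = 164.4107 uM/s

164.4107 uM/s


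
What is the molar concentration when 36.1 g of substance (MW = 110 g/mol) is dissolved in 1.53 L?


C = (mass / MW) / volume
C = (36.1 / 110) / 1.53
C = 0.2145 M

0.2145 M


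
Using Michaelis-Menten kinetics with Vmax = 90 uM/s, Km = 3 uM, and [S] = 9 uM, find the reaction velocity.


v = Vmax * [S] / (Km + [S])
v = 90 * 9 / (3 + 9)
v = 67.5 uM/s

67.5 uM/s


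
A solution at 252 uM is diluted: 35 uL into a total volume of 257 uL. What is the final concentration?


C2 = C1 * V1 / V2
C2 = 252 * 35 / 257
C2 = 34.3191 uM

34.3191 uM


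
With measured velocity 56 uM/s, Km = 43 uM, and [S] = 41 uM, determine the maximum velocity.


Vmax = v * (Km + [S]) / [S]
Vmax = 56 * (43 + 41) / 41
Vmax = 114.7317 uM/s

114.7317 uM/s


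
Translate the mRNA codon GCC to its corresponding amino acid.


Standard genetic code lookup.
Codon GCC -> Ala

Ala


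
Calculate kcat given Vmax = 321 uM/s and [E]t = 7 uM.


kcat = Vmax / [E]t
kcat = 321 / 7
kcat = 45.8571 s^-1

45.8571 s^-1


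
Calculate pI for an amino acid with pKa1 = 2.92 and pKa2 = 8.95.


pI = (pKa1 + pKa2) / 2
pI = (2.92 + 8.95) / 2
pI = 5.935

5.935


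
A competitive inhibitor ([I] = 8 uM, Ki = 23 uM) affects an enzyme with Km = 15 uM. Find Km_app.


Km_app = Km * (1 + [I]/Ki)
Km_app = 15 * (1 + 8/23)
Km_app = 20.2174 uM

20.2174 uM


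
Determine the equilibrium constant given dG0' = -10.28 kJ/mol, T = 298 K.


Keq = exp(-dG0 * 1000 / (R * T))
Keq = exp(-(-10.28) * 1000 / (8.314 * 298))
Keq = 63.3848

63.3848


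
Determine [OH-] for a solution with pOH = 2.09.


[OH-] = 10^(-pOH)
[OH-] = 10^(-2.09)
[OH-] = 0.0081 M

0.0081 M


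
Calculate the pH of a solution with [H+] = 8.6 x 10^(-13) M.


pH = -log10([H+])
pH = -log10(8.6 x 10^(-13))
pH = 12.0655

12.0655


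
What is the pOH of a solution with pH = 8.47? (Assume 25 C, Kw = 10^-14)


pOH = 14 - pH
pOH = 14 - 8.47
pOH = 5.53

5.53


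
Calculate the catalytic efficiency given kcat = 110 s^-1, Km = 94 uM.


Catalytic efficiency = kcat / Km
= 110 / 94
= 1.1702 uM^-1*s^-1

1.1702 uM^-1*s^-1


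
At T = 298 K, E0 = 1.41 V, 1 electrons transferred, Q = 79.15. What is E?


E = E0 - (RT/nF) * ln(Q)
E = 1.41 - (8.314 * 298 / (1 * 96485)) * ln(79.15)
E = 1.2978 V

1.2978 V


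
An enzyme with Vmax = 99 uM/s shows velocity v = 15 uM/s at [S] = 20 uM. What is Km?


Km = [S] * (Vmax - v) / v
Km = 20 * (99 - 15) / 15
Km = 112.0 uM

112.0 uM


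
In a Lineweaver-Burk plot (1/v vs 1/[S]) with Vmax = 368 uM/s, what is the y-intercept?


y-intercept = 1/Vmax
= 1/368
= 0.0027 s/uM

0.0027 s/uM


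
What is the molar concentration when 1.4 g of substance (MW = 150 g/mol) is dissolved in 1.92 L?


C = (mass / MW) / volume
C = (1.4 / 150) / 1.92
C = 0.0049 M

0.0049 M


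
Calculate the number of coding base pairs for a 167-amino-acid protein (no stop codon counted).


Each amino acid = 1 codon = 3 bp
bp = 167 * 3 = 501 bp

501 bp


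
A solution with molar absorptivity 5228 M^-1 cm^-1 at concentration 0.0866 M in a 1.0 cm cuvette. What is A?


A = epsilon * c * l
A = 5228 * 0.0866 * 1.0
A = 452.7448

452.7448


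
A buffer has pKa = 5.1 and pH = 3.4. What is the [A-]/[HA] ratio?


[A-]/[HA] = 10^(pH - pKa)
= 10^(3.4 - 5.1)
= 0.02

0.02


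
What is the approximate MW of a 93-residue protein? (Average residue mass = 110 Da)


MW = n_residues * 110 Da
MW = 93 * 110
MW = 10230 Da

10230 Da


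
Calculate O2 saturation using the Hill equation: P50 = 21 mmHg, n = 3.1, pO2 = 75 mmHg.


Y = pO2^n / (P50^n + pO2^n)
Y = 75^3.1 / (21^3.1 + 75^3.1)
Y = 98.1%

98.1%


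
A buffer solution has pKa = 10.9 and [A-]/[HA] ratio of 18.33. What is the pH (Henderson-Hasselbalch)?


pH = pKa + log10([A-]/[HA])
pH = 10.9 + log10(18.33)
pH = 12.1632

12.1632


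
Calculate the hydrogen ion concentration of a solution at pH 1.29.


[H+] = 10^(-pH)
[H+] = 10^(-1.29)
[H+] = 0.0513 M

0.0513 M


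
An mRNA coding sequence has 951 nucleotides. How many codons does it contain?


codons = nucleotides / 3
codons = 951 / 3 = 317

317


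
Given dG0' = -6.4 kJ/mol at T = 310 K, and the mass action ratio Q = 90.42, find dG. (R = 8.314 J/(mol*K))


dG = dG0' + RT * ln(Q) / 1000
dG = -6.4 + 8.314 * 310 * ln(90.42) / 1000
dG = 5.2095 kJ/mol

5.2095 kJ/mol


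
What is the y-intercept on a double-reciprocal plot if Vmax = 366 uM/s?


y-intercept = 1/Vmax
= 1/366
= 0.0027 s/uM

0.0027 s/uM


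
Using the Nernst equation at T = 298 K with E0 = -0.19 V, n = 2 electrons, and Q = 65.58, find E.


E = E0 - (RT/nF) * ln(Q)
E = -0.19 - (8.314 * 298 / (2 * 96485)) * ln(65.58)
E = -0.2437 V

-0.2437 V


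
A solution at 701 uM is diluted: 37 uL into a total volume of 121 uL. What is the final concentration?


C2 = C1 * V1 / V2
C2 = 701 * 37 / 121
C2 = 214.3554 uM

214.3554 uM


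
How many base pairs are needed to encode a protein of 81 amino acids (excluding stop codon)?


Each amino acid = 1 codon = 3 bp
bp = 81 * 3 = 243 bp

243 bp


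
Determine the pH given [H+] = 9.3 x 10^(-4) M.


pH = -log10([H+])
pH = -log10(9.3 x 10^(-4))
pH = 3.0315

3.0315


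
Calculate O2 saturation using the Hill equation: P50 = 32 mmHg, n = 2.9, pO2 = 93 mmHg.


Y = pO2^n / (P50^n + pO2^n)
Y = 93^2.9 / (32^2.9 + 93^2.9)
Y = 95.66%

95.66%


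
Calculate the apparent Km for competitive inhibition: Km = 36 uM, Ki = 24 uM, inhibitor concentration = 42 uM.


Km_app = Km * (1 + [I]/Ki)
Km_app = 36 * (1 + 42/24)
Km_app = 99.0 uM

99.0 uM


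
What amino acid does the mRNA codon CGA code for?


Standard genetic code lookup.
Codon CGA -> Arg

Arg


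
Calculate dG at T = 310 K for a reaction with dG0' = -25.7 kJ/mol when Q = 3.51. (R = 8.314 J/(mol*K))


dG = dG0' + RT * ln(Q) / 1000
dG = -25.7 + 8.314 * 310 * ln(3.51) / 1000
dG = -22.4639 kJ/mol

-22.4639 kJ/mol


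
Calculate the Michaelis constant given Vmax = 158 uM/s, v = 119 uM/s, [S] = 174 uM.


Km = [S] * (Vmax - v) / v
Km = 174 * (158 - 119) / 119
Km = 57.0252 uM

57.0252 uM


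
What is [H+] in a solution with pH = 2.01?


[H+] = 10^(-pH)
[H+] = 10^(-2.01)
[H+] = 0.0098 M

0.0098 M


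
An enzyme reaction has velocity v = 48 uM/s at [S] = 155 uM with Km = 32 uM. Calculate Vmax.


Vmax = v * (Km + [S]) / [S]
Vmax = 48 * (32 + 155) / 155
Vmax = 57.9097 uM/s

57.9097 uM/s


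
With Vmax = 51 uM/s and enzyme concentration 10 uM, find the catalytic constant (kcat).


kcat = Vmax / [E]t
kcat = 51 / 10
kcat = 5.1 s^-1

5.1 s^-1


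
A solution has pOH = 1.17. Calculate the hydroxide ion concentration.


[OH-] = 10^(-pOH)
[OH-] = 10^(-1.17)
[OH-] = 0.0676 M

0.0676 M


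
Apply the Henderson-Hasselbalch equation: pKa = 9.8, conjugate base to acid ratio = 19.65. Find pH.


pH = pKa + log10([A-]/[HA])
pH = 9.8 + log10(19.65)
pH = 11.0934

11.0934


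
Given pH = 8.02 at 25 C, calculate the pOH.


pOH = 14 - pH
pOH = 14 - 8.02
pOH = 5.98

5.98


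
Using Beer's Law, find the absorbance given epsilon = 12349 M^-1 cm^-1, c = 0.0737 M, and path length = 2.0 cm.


A = epsilon * c * l
A = 12349 * 0.0737 * 2.0
A = 1820.2426

1820.2426


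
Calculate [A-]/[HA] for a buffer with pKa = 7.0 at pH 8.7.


[A-]/[HA] = 10^(pH - pKa)
= 10^(8.7 - 7.0)
= 50.1187

50.1187


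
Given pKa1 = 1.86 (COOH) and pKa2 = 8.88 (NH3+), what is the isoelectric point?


pI = (pKa1 + pKa2) / 2
pI = (1.86 + 8.88) / 2
pI = 5.37

5.37


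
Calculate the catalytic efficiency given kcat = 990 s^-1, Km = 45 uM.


Catalytic efficiency = kcat / Km
= 990 / 45
= 22.0 uM^-1*s^-1

22.0 uM^-1*s^-1


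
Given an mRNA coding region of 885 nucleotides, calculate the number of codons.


codons = nucleotides / 3
codons = 885 / 3 = 295

295


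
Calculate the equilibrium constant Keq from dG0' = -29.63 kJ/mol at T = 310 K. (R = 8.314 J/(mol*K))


Keq = exp(-dG0 * 1000 / (R * T))
Keq = exp(-(-29.63) * 1000 / (8.314 * 310))
Keq = 98356.0118

98356.0118


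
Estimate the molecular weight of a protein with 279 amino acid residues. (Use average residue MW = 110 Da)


MW = n_residues * 110 Da
MW = 279 * 110
MW = 30690 Da

30690 Da


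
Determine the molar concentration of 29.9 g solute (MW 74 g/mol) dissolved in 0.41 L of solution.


C = (mass / MW) / volume
C = (29.9 / 74) / 0.41
C = 0.9855 M

0.9855 M


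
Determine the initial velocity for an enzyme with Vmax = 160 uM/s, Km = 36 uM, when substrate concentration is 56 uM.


v = Vmax * [S] / (Km + [S])
v = 160 * 56 / (36 + 56)
v = 97.3913 uM/s

97.3913 uM/s


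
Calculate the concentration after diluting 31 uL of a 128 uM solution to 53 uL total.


C2 = C1 * V1 / V2
C2 = 128 * 31 / 53
C2 = 74.8679 uM

74.8679 uM


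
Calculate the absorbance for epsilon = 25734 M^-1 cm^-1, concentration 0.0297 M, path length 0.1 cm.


A = epsilon * c * l
A = 25734 * 0.0297 * 0.1
A = 76.43

76.43


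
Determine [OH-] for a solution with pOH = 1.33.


[OH-] = 10^(-pOH)
[OH-] = 10^(-1.33)
[OH-] = 0.0468 M

0.0468 M


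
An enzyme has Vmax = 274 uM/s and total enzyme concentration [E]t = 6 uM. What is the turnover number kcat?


kcat = Vmax / [E]t
kcat = 274 / 6
kcat = 45.6667 s^-1

45.6667 s^-1


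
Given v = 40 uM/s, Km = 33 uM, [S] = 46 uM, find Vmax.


Vmax = v * (Km + [S]) / [S]
Vmax = 40 * (33 + 46) / 46
Vmax = 68.6957 uM/s

68.6957 uM/s


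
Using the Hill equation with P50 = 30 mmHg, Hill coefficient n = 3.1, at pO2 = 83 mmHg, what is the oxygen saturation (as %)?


Y = pO2^n / (P50^n + pO2^n)
Y = 83^3.1 / (30^3.1 + 83^3.1)
Y = 95.91%

95.91%


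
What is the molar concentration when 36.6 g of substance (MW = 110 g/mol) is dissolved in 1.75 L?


C = (mass / MW) / volume
C = (36.6 / 110) / 1.75
C = 0.1901 M

0.1901 M


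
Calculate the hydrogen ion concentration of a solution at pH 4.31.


[H+] = 10^(-pH)
[H+] = 10^(-4.31)
[H+] = 4.898e-05 M

4.898e-05 M


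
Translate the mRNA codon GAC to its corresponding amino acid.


Standard genetic code lookup.
Codon GAC -> Asp

Asp


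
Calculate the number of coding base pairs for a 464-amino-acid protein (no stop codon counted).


Each amino acid = 1 codon = 3 bp
bp = 464 * 3 = 1392 bp

1392 bp


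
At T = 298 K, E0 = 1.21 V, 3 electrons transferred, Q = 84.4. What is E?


E = E0 - (RT/nF) * ln(Q)
E = 1.21 - (8.314 * 298 / (3 * 96485)) * ln(84.4)
E = 1.172 V

1.172 V


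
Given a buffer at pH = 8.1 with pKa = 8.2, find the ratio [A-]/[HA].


[A-]/[HA] = 10^(pH - pKa)
= 10^(8.1 - 8.2)
= 0.7943

0.7943


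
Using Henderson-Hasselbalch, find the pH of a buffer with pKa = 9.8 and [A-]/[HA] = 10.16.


pH = pKa + log10([A-]/[HA])
pH = 9.8 + log10(10.16)
pH = 10.8069

10.8069


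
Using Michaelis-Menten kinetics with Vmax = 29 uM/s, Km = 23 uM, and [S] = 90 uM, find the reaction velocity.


v = Vmax * [S] / (Km + [S])
v = 29 * 90 / (23 + 90)
v = 23.0973 uM/s

23.0973 uM/s


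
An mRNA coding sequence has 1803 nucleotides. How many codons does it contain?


codons = nucleotides / 3
codons = 1803 / 3 = 601

601


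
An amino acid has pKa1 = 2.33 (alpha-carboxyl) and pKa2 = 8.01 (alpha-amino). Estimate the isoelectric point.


pI = (pKa1 + pKa2) / 2
pI = (2.33 + 8.01) / 2
pI = 5.17

5.17


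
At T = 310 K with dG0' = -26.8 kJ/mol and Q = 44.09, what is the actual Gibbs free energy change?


dG = dG0' + RT * ln(Q) / 1000
dG = -26.8 + 8.314 * 310 * ln(44.09) / 1000
dG = -17.0416 kJ/mol

-17.0416 kJ/mol


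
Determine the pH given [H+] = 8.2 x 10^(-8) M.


pH = -log10([H+])
pH = -log10(8.2 x 10^(-8))
pH = 7.0862

7.0862


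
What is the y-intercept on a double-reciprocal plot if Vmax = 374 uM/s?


y-intercept = 1/Vmax
= 1/374
= 0.0027 s/uM

0.0027 s/uM


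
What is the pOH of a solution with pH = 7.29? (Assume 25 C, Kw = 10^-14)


pOH = 14 - pH
pOH = 14 - 7.29
pOH = 6.71

6.71


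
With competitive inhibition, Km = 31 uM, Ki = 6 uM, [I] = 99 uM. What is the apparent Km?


Km_app = Km * (1 + [I]/Ki)
Km_app = 31 * (1 + 99/6)
Km_app = 542.5 uM

542.5 uM
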